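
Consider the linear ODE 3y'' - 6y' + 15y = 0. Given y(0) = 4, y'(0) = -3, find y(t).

y = 4*cos(2*t)*exp(t) - 7*exp(t)*sin(2*t)/2

Divide through by 3: y'' - 2y' + 5y = 0.
Characteristic equation r² - 2r + 5 = 0 has discriminant (-2)² - 4·(5) = -16 < 0, so r = 1 ± 2i.
Hence y_h = C1*cos(2*t)*exp(t) + C2*exp(t)*sin(2*t).
Apply the initial conditions: y(0) = C1 = 4 and y'(0) = C1 + 2*C2 = -3. Solving gives C1 = 4, C2 = -7/2.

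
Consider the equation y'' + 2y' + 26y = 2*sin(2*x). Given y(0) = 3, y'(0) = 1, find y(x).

Characteristic equation r² + 2r + 26 = 0 has discriminant (2)² - 4·(26) = -100 < 0, so r = -1 ± 5i.
Hence y_h = C1*cos(5*x)*exp(-x) + C2*exp(-x)*sin(5*x).
Try y_p = A*cos(2*x) + B*sin(2*x). Substituting and equating the coefficients of cos(2x) and sin(2x) gives A = -2/125, B = 11/125, so y_p = -2*cos(2*x)/125 + 11*sin(2*x)/125.
General solution: y = -2*cos(2*x)/125 + 11*sin(2*x)/125 + C1*cos(5*x)*exp(-x) + C2*exp(-x)*sin(5*x).
Apply the initial conditions: y(0) = -2/125 + C1 = 3 and y'(0) = 22/125 - C1 + 5*C2 = 1. Solving gives C1 = 377/125, C2 = 96/125.

y = -2*cos(2*x)/125 + 11*sin(2*x)/125 + 96*exp(-x)*sin(5*x)/125 + 377*cos(5*x)*exp(-x)/125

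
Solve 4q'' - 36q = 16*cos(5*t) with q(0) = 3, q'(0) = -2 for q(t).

q = -2*cos(5*t)/17 + 125*exp(3*t)/102 + 193*exp(-3*t)/102

Divide through by 4: q'' - 9q = 4*cos(5*t).
Characteristic equation r² - 9 = 0 factors as (r + 3)(r - 3) = 0, so r = -3, 3.
Hence q_h = C1*exp(-3*t) + C2*exp(3*t).
Try q_p = A*cos(5*t) + B*sin(5*t). Substituting and equating the coefficients of cos(5t) and sin(5t) gives A = -2/17, B = 0, so q_p = -2*cos(5*t)/17.
General solution: q = -2*cos(5*t)/17 + C1*exp(-3*t) + C2*exp(3*t).
Apply the initial conditions: q(0) = -2/17 + C1 + C2 = 3 and q'(0) = -3*C1 + 3*C2 = -2. Solving gives C1 = 193/102, C2 = 125/102.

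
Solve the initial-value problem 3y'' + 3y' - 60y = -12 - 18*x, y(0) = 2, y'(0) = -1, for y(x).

Divide through by 3: y'' + y' - 20y = -4 - 6*x.
Characteristic equation r² + r - 20 = 0 factors as (r - 4)(r + 5) = 0, so r = 4, -5.
Hence y_h = C1*exp(4*x) + C2*exp(-5*x).
For the particular solution try y_p = A0 + A1*x. Substituting and matching coefficients of each power of x gives A0 = 43/200, A1 = 3/10, so y_p = 43/200 + 3*x/10.
General solution: y = 43/200 + 3*x/10 + C1*exp(4*x) + C2*exp(-5*x).
Apply the initial conditions: y(0) = 43/200 + C1 + C2 = 2 and y'(0) = 3/10 - 5*C2 + 4*C1 = -1. Solving gives C1 = 61/72, C2 = 211/225.

y = 43/200 + 3*x/10 + 61*exp(4*x)/72 + 211*exp(-5*x)/225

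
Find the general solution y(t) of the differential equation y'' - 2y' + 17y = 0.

y = C1*cos(4*t)*exp(t) + C2*exp(t)*sin(4*t)

Characteristic equation r² - 2r + 17 = 0 has discriminant (-2)² - 4·(17) = -64 < 0, so r = 1 ± 4i.
Hence y_h = C1*cos(4*t)*exp(t) + C2*exp(t)*sin(4*t).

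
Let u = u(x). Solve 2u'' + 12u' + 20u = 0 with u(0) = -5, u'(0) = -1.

Divide through by 2: u'' + 6u' + 10u = 0.
Characteristic equation r² + 6r + 10 = 0 has discriminant (6)² - 4·(10) = -4 < 0, so r = -3 ± i.
Hence u_h = C1*cos(x)*exp(-3*x) + C2*exp(-3*x)*sin(x).
Apply the initial conditions: u(0) = C1 = -5 and u'(0) = C2 - 3*C1 = -1. Solving gives C1 = -5, C2 = -16.

u = -16*exp(-3*x)*sin(x) - 5*cos(x)*exp(-3*x)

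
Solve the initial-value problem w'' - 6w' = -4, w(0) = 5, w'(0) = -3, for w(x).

w = 101/18 - 11*exp(6*x)/18 + 2*x/3

Characteristic equation r² - 6r = 0 factors as (r - 6)r = 0, so r = 6, 0.
Hence w_h = C1*exp(6*x) + C2.
Since 1 solves the homogeneous equation (r = 0 is a root of multiplicity 1), multiply the trial by x. Try w_p = A*x. Substituting into the equation and dividing by 1 gives A = 2/3, so w_p = 2*x/3.
General solution: w = C2 + 2*x/3 + C1*exp(6*x).
Apply the initial conditions: w(0) = C1 + C2 = 5 and w'(0) = 2/3 + 6*C1 = -3. Solving gives C1 = -11/18, C2 = 101/18.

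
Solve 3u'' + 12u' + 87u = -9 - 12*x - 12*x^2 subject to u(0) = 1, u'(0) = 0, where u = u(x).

u = -1955/24389 - 84*x/841 - 4*x**2/29 + 26344*cos(5*x)*exp(-2*x)/24389 + 55124*exp(-2*x)*sin(5*x)/121945

Divide through by 3: u'' + 4u' + 29u = -3 - 4*x - 4*x^2.
Characteristic equation r² + 4r + 29 = 0 has discriminant (4)² - 4·(29) = -100 < 0, so r = -2 ± 5i.
Hence u_h = C1*cos(5*x)*exp(-2*x) + C2*exp(-2*x)*sin(5*x).
For the particular solution try u_p = A0 + A1*x + A2*x^2. Substituting and matching coefficients of each power of x gives A0 = -1955/24389, A1 = -84/841, A2 = -4/29, so u_p = -1955/24389 - 84*x/841 - 4*x^2/29.
General solution: u = -1955/24389 - 84*x/841 - 4*x^2/29 + C1*cos(5*x)*exp(-2*x) + C2*exp(-2*x)*sin(5*x).
Apply the initial conditions: u(0) = -1955/24389 + C1 = 1 and u'(0) = -84/841 - 2*C1 + 5*C2 = 0. Solving gives C1 = 26344/24389, C2 = 55124/121945.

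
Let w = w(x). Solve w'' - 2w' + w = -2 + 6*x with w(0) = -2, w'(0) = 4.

Characteristic equation r² - 2r + 1 = 0 has discriminant (-2)² - 4·(1) = 0, so r = 1 is a repeated root.
Hence w_h = (C1 + C2*x)*exp(x).
For the particular solution try w_p = A0 + A1*x. Substituting and matching coefficients of each power of x gives A0 = 10, A1 = 6, so w_p = 10 + 6*x.
General solution: w = 10 + 6*x + C1*exp(x) + C2*x*exp(x).
Apply the initial conditions: w(0) = 10 + C1 = -2 and w'(0) = 6 + C1 + C2 = 4. Solving gives C1 = -12, C2 = 10.

w = 10 - 12*exp(x) + 6*x + 10*x*exp(x)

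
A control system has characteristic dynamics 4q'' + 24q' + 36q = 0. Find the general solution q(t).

Divide through by 4: q'' + 6q' + 9q = 0.
Characteristic equation r² + 6r + 9 = 0 has discriminant (6)² - 4·(9) = 0, so r = -3 is a repeated root.
Hence q_h = (C1 + C2*t)*exp(-3*t).

q = C1*exp(-3*t) + C2*t*exp(-3*t)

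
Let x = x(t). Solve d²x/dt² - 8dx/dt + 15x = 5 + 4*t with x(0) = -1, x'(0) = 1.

x = 107/225 - 73*exp(3*t)/18 + 4*t/15 + 129*exp(5*t)/50

Characteristic equation r² - 8r + 15 = 0 factors as (r - 5)(r - 3) = 0, so r = 5, 3.
Hence x_h = C1*exp(5*t) + C2*exp(3*t).
For the particular solution try x_p = A0 + A1*t. Substituting and matching coefficients of each power of t gives A0 = 107/225, A1 = 4/15, so x_p = 107/225 + 4*t/15.
General solution: x = 107/225 + 4*t/15 + C1*exp(5*t) + C2*exp(3*t).
Apply the initial conditions: x(0) = 107/225 + C1 + C2 = -1 and x'(0) = 4/15 + 3*C2 + 5*C1 = 1. Solving gives C1 = 129/50, C2 = -73/18.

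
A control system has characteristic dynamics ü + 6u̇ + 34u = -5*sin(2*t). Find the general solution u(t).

u = -25*sin(2*t)/174 + 5*cos(2*t)/87 + C1*cos(5*t)*exp(-3*t) + C2*exp(-3*t)*sin(5*t)

Characteristic equation r² + 6r + 34 = 0 has discriminant (6)² - 4·(34) = -100 < 0, so r = -3 ± 5i.
Hence u_h = C1*cos(5*t)*exp(-3*t) + C2*exp(-3*t)*sin(5*t).
Try u_p = A*cos(2*t) + B*sin(2*t). Substituting and equating the coefficients of cos(2t) and sin(2t) gives A = 5/87, B = -25/174, so u_p = -25*sin(2*t)/174 + 5*cos(2*t)/87.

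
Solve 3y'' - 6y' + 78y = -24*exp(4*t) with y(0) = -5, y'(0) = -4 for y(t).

Divide through by 3: y'' - 2y' + 26y = -8*exp(4*t).
Characteristic equation r² - 2r + 26 = 0 has discriminant (-2)² - 4·(26) = -100 < 0, so r = 1 ± 5i.
Hence y_h = C1*cos(5*t)*exp(t) + C2*exp(t)*sin(5*t).
Try y_p = A*exp(4*t). Substituting into the equation and dividing by exp(4*t) gives A = -4/17, so y_p = -4*exp(4*t)/17.
General solution: y = -4*exp(4*t)/17 + C1*cos(5*t)*exp(t) + C2*exp(t)*sin(5*t).
Apply the initial conditions: y(0) = -4/17 + C1 = -5 and y'(0) = -16/17 + C1 + 5*C2 = -4. Solving gives C1 = -81/17, C2 = 29/85.

y = -4*exp(4*t)/17 - 81*cos(5*t)*exp(t)/17 + 29*exp(t)*sin(5*t)/85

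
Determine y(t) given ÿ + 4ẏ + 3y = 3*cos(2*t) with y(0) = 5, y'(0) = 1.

y = -69*exp(-3*t)/26 - 3*cos(2*t)/65 + 24*sin(2*t)/65 + 77*exp(-t)/10

Characteristic equation r² + 4r + 3 = 0 factors as (r + 3)(r + 1) = 0, so r = -3, -1.
Hence y_h = C1*exp(-3*t) + C2*exp(-t).
Try y_p = A*cos(2*t) + B*sin(2*t). Substituting and equating the coefficients of cos(2t) and sin(2t) gives A = -3/65, B = 24/65, so y_p = -3*cos(2*t)/65 + 24*sin(2*t)/65.
General solution: y = -3*cos(2*t)/65 + 24*sin(2*t)/65 + C1*exp(-3*t) + C2*exp(-t).
Apply the initial conditions: y(0) = -3/65 + C1 + C2 = 5 and y'(0) = 48/65 - C2 - 3*C1 = 1. Solving gives C1 = -69/26, C2 = 77/10.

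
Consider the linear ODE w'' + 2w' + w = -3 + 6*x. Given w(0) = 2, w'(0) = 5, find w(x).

w = -15 + 6*x + 17*exp(-x) + 16*x*exp(-x)

Characteristic equation r² + 2r + 1 = 0 has discriminant (2)² - 4·(1) = 0, so r = -1 is a repeated root.
Hence w_h = (C1 + C2*x)*exp(-x).
For the particular solution try w_p = A0 + A1*x. Substituting and matching coefficients of each power of x gives A0 = -15, A1 = 6, so w_p = -15 + 6*x.
General solution: w = -15 + 6*x + C1*exp(-x) + C2*x*exp(-x).
Apply the initial conditions: w(0) = -15 + C1 = 2 and w'(0) = 6 + C2 - C1 = 5. Solving gives C1 = 17, C2 = 16.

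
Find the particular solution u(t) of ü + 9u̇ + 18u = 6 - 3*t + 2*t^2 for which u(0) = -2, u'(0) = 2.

Characteristic equation r² + 9r + 18 = 0 factors as (r + 6)(r + 3) = 0, so r = -6, -3.
Hence u_h = C1*exp(-6*t) + C2*exp(-3*t).
For the particular solution try u_p = A0 + A1*t + A2*t^2. Substituting and matching coefficients of each power of t gives A0 = 149/324, A1 = -5/18, A2 = 1/9, so u_p = 149/324 - 5*t/18 + t^2/9.
General solution: u = 149/324 - 5*t/18 + t^2/9 + C1*exp(-6*t) + C2*exp(-3*t).
Apply the initial conditions: u(0) = 149/324 + C1 + C2 = -2 and u'(0) = -5/18 - 6*C1 - 3*C2 = 2. Solving gives C1 = 551/324, C2 = -337/81.

u = 149/324 - 337*exp(-3*t)/81 - 5*t/18 + t**2/9 + 551*exp(-6*t)/324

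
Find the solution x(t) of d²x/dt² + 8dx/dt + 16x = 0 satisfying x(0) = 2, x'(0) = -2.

x = 2*exp(-4*t) + 6*t*exp(-4*t)

Characteristic equation r² + 8r + 16 = 0 has discriminant (8)² - 4·(16) = 0, so r = -4 is a repeated root.
Hence x_h = (C1 + C2*t)*exp(-4*t).
Apply the initial conditions: x(0) = C1 = 2 and x'(0) = C2 - 4*C1 = -2. Solving gives C1 = 2, C2 = 6.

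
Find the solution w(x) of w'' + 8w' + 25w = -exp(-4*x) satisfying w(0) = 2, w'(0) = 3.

w = -exp(-4*x)/9 + 11*exp(-4*x)*sin(3*x)/3 + 19*cos(3*x)*exp(-4*x)/9

Characteristic equation r² + 8r + 25 = 0 has discriminant (8)² - 4·(25) = -36 < 0, so r = -4 ± 3i.
Hence w_h = C1*cos(3*x)*exp(-4*x) + C2*exp(-4*x)*sin(3*x).
Try w_p = A*exp(-4*x). Substituting into the equation and dividing by exp(-4*x) gives A = -1/9, so w_p = -exp(-4*x)/9.
General solution: w = -exp(-4*x)/9 + C1*cos(3*x)*exp(-4*x) + C2*exp(-4*x)*sin(3*x).
Apply the initial conditions: w(0) = -1/9 + C1 = 2 and w'(0) = 4/9 - 4*C1 + 3*C2 = 3. Solving gives C1 = 19/9, C2 = 11/3.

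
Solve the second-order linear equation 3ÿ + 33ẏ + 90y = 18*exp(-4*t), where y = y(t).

Divide through by 3: y'' + 11y' + 30y = 6*exp(-4*t).
Characteristic equation r² + 11r + 30 = 0 factors as (r + 6)(r + 5) = 0, so r = -6, -5.
Hence y_h = C1*exp(-6*t) + C2*exp(-5*t).
Try y_p = A*exp(-4*t). Substituting into the equation and dividing by exp(-4*t) gives A = 3, so y_p = 3*exp(-4*t).

y = 3*exp(-4*t) + C1*exp(-6*t) + C2*exp(-5*t)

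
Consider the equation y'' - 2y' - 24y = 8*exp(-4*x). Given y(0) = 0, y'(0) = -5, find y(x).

Characteristic equation r² - 2r - 24 = 0 factors as (r - 6)(r + 4) = 0, so r = 6, -4.
Hence y_h = C1*exp(6*x) + C2*exp(-4*x).
Since exp(-4*x) solves the homogeneous equation (r = -4 is a root of multiplicity 1), multiply the trial by x. Try y_p = A*x*exp(-4*x). Substituting into the equation and dividing by exp(-4*x) gives A = -4/5, so y_p = -4*x*exp(-4*x)/5.
General solution: y = C1*exp(6*x) + C2*exp(-4*x) - 4*x*exp(-4*x)/5.
Apply the initial conditions: y(0) = C1 + C2 = 0 and y'(0) = -4/5 - 4*C2 + 6*C1 = -5. Solving gives C1 = -21/50, C2 = 21/50.

y = -21*exp(6*x)/50 + 21*exp(-4*x)/50 - 4*x*exp(-4*x)/5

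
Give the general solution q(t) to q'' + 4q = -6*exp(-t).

Characteristic equation r² + 4 = 0 has discriminant (0)² - 4·(4) = -16 < 0, so r = ± 2i.
Hence q_h = C1*cos(2*t) + C2*sin(2*t).
Try q_p = A*exp(-t). Substituting into the equation and dividing by exp(-t) gives A = -6/5, so q_p = -6*exp(-t)/5.

q = -6*exp(-t)/5 + C1*cos(2*t) + C2*sin(2*t)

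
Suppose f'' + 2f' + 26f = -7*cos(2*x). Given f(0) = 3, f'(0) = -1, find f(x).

f = -77*cos(2*x)/250 - 7*sin(2*x)/125 + 121*exp(-x)*sin(5*x)/250 + 827*cos(5*x)*exp(-x)/250

Characteristic equation r² + 2r + 26 = 0 has discriminant (2)² - 4·(26) = -100 < 0, so r = -1 ± 5i.
Hence f_h = C1*cos(5*x)*exp(-x) + C2*exp(-x)*sin(5*x).
Try f_p = A*cos(2*x) + B*sin(2*x). Substituting and equating the coefficients of cos(2x) and sin(2x) gives A = -77/250, B = -7/125, so f_p = -77*cos(2*x)/250 - 7*sin(2*x)/125.
General solution: f = -77*cos(2*x)/250 - 7*sin(2*x)/125 + C1*cos(5*x)*exp(-x) + C2*exp(-x)*sin(5*x).
Apply the initial conditions: f(0) = -77/250 + C1 = 3 and f'(0) = -14/125 - C1 + 5*C2 = -1. Solving gives C1 = 827/250, C2 = 121/250.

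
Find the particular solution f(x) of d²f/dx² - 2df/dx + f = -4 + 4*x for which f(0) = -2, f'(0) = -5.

Characteristic equation r² - 2r + 1 = 0 has discriminant (-2)² - 4·(1) = 0, so r = 1 is a repeated root.
Hence f_h = (C1 + C2*x)*exp(x).
For the particular solution try f_p = A0 + A1*x. Substituting and matching coefficients of each power of x gives A0 = 4, A1 = 4, so f_p = 4 + 4*x.
General solution: f = 4 + 4*x + C1*exp(x) + C2*x*exp(x).
Apply the initial conditions: f(0) = 4 + C1 = -2 and f'(0) = 4 + C1 + C2 = -5. Solving gives C1 = -6, C2 = -3.

f = 4 - 6*exp(x) + 4*x - 3*x*exp(x)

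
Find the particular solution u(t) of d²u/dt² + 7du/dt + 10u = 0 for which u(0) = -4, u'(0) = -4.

Characteristic equation r² + 7r + 10 = 0 factors as (r + 2)(r + 5) = 0, so r = -2, -5.
Hence u_h = C1*exp(-2*t) + C2*exp(-5*t).
Apply the initial conditions: u(0) = C1 + C2 = -4 and u'(0) = -5*C2 - 2*C1 = -4. Solving gives C1 = -8, C2 = 4.

u = -8*exp(-2*t) + 4*exp(-5*t)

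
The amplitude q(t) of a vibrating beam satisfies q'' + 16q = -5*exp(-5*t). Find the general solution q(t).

Characteristic equation r² + 16 = 0 has discriminant (0)² - 4·(16) = -64 < 0, so r = ± 4i.
Hence q_h = C1*cos(4*t) + C2*sin(4*t).
Try q_p = A*exp(-5*t). Substituting into the equation and dividing by exp(-5*t) gives A = -5/41, so q_p = -5*exp(-5*t)/41.

q = -5*exp(-5*t)/41 + C1*cos(4*t) + C2*sin(4*t)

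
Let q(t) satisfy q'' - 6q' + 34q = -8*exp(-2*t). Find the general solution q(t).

Characteristic equation r² - 6r + 34 = 0 has discriminant (-6)² - 4·(34) = -100 < 0, so r = 3 ± 5i.
Hence q_h = C1*cos(5*t)*exp(3*t) + C2*exp(3*t)*sin(5*t).
Try q_p = A*exp(-2*t). Substituting into the equation and dividing by exp(-2*t) gives A = -4/25, so q_p = -4*exp(-2*t)/25.

q = -4*exp(-2*t)/25 + C1*cos(5*t)*exp(3*t) + C2*exp(3*t)*sin(5*t)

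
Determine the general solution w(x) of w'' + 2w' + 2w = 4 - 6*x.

w = 5 - 3*x + C1*cos(x)*exp(-x) + C2*exp(-x)*sin(x)

Characteristic equation r² + 2r + 2 = 0 has discriminant (2)² - 4·(2) = -4 < 0, so r = -1 ± i.
Hence w_h = C1*cos(x)*exp(-x) + C2*exp(-x)*sin(x).
For the particular solution try w_p = A0 + A1*x. Substituting and matching coefficients of each power of x gives A0 = 5, A1 = -3, so w_p = 5 - 3*x.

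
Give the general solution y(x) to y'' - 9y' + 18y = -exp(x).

y = -exp(x)/10 + C1*exp(6*x) + C2*exp(3*x)

Characteristic equation r² - 9r + 18 = 0 factors as (r - 6)(r - 3) = 0, so r = 6, 3.
Hence y_h = C1*exp(6*x) + C2*exp(3*x).
Try y_p = A*exp(x). Substituting into the equation and dividing by exp(x) gives A = -1/10, so y_p = -exp(x)/10.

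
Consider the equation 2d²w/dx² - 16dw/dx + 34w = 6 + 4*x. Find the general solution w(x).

w = 67/289 + 2*x/17 + C1*cos(x)*exp(4*x) + C2*exp(4*x)*sin(x)

Divide through by 2: w'' - 8w' + 17w = 3 + 2*x.
Characteristic equation r² - 8r + 17 = 0 has discriminant (-8)² - 4·(17) = -4 < 0, so r = 4 ± i.
Hence w_h = C1*cos(x)*exp(4*x) + C2*exp(4*x)*sin(x).
For the particular solution try w_p = A0 + A1*x. Substituting and matching coefficients of each power of x gives A0 = 67/289, A1 = 2/17, so w_p = 67/289 + 2*x/17.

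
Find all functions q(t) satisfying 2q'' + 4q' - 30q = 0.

q = C1*exp(-5*t) + C2*exp(3*t)

Divide through by 2: q'' + 2q' - 15q = 0.
Characteristic equation r² + 2r - 15 = 0 factors as (r + 5)(r - 3) = 0, so r = -5, 3.
Hence q_h = C1*exp(-5*t) + C2*exp(3*t).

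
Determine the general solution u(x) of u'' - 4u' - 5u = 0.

u = C1*exp(-x) + C2*exp(5*x)

Characteristic equation r² - 4r - 5 = 0 factors as (r + 1)(r - 5) = 0, so r = -1, 5.
Hence u_h = C1*exp(-x) + C2*exp(5*x).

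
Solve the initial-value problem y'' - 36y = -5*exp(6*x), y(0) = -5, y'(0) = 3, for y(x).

Characteristic equation r² - 36 = 0 factors as (r - 6)(r + 6) = 0, so r = 6, -6.
Hence y_h = C1*exp(6*x) + C2*exp(-6*x).
Since exp(6*x) solves the homogeneous equation (r = 6 is a root of multiplicity 1), multiply the trial by x. Try y_p = A*x*exp(6*x). Substituting into the equation and dividing by exp(6*x) gives A = -5/12, so y_p = -5*x*exp(6*x)/12.
General solution: y = C1*exp(6*x) + C2*exp(-6*x) - 5*x*exp(6*x)/12.
Apply the initial conditions: y(0) = C1 + C2 = -5 and y'(0) = -5/12 - 6*C2 + 6*C1 = 3. Solving gives C1 = -319/144, C2 = -401/144.

y = -401*exp(-6*x)/144 - 319*exp(6*x)/144 - 5*x*exp(6*x)/12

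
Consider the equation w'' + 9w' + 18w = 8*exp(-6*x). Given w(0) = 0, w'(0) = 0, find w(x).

Characteristic equation r² + 9r + 18 = 0 factors as (r + 3)(r + 6) = 0, so r = -3, -6.
Hence w_h = C1*exp(-3*x) + C2*exp(-6*x).
Since exp(-6*x) solves the homogeneous equation (r = -6 is a root of multiplicity 1), multiply the trial by x. Try w_p = A*x*exp(-6*x). Substituting into the equation and dividing by exp(-6*x) gives A = -8/3, so w_p = -8*x*exp(-6*x)/3.
General solution: w = C1*exp(-3*x) + C2*exp(-6*x) - 8*x*exp(-6*x)/3.
Apply the initial conditions: w(0) = C1 + C2 = 0 and w'(0) = -8/3 - 6*C2 - 3*C1 = 0. Solving gives C1 = 8/9, C2 = -8/9.

w = -8*exp(-6*x)/9 + 8*exp(-3*x)/9 - 8*x*exp(-6*x)/3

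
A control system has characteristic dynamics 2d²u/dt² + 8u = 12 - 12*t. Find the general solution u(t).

u = 3/2 - 3*t/2 + C1*cos(2*t) + C2*sin(2*t)

Divide through by 2: u'' + 4u = 6 - 6*t.
Characteristic equation r² + 4 = 0 has discriminant (0)² - 4·(4) = -16 < 0, so r = ± 2i.
Hence u_h = C1*cos(2*t) + C2*sin(2*t).
For the particular solution try u_p = A0 + A1*t. Substituting and matching coefficients of each power of t gives A0 = 3/2, A1 = -3/2, so u_p = 3/2 - 3*t/2.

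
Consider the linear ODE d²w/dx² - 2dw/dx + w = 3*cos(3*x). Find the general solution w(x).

Characteristic equation r² - 2r + 1 = 0 has discriminant (-2)² - 4·(1) = 0, so r = 1 is a repeated root.
Hence w_h = (C1 + C2*x)*exp(x).
Try w_p = A*cos(3*x) + B*sin(3*x). Substituting and equating the coefficients of cos(3x) and sin(3x) gives A = -6/25, B = -9/50, so w_p = -9*sin(3*x)/50 - 6*cos(3*x)/25.

w = -9*sin(3*x)/50 - 6*cos(3*x)/25 + C1*exp(x) + C2*x*exp(x)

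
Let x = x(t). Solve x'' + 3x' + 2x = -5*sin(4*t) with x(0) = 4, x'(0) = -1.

Characteristic equation r² + 3r + 2 = 0 factors as (r + 1)(r + 2) = 0, so r = -1, -2.
Hence x_h = C1*exp(-t) + C2*exp(-2*t).
Try x_p = A*cos(4*t) + B*sin(4*t). Substituting and equating the coefficients of cos(4t) and sin(4t) gives A = 3/17, B = 7/34, so x_p = 3*cos(4*t)/17 + 7*sin(4*t)/34.
General solution: x = 3*cos(4*t)/17 + 7*sin(4*t)/34 + C1*exp(-t) + C2*exp(-2*t).
Apply the initial conditions: x(0) = 3/17 + C1 + C2 = 4 and x'(0) = 14/17 - C1 - 2*C2 = -1. Solving gives C1 = 99/17, C2 = -2.

x = -2*exp(-2*t) + 3*cos(4*t)/17 + 7*sin(4*t)/34 + 99*exp(-t)/17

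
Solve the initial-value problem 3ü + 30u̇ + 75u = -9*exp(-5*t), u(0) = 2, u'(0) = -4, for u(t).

u = 2*exp(-5*t) + 6*t*exp(-5*t) - 3*t**2*exp(-5*t)/2

Divide through by 3: u'' + 10u' + 25u = -3*exp(-5*t).
Characteristic equation r² + 10r + 25 = 0 has discriminant (10)² - 4·(25) = 0, so r = -5 is a repeated root.
Hence u_h = (C1 + C2*t)*exp(-5*t).
Since exp(-5*t) solves the homogeneous equation (r = -5 is a root of multiplicity 2), multiply the trial by t^2. Try u_p = A*t^2*exp(-5*t). Substituting into the equation and dividing by exp(-5*t) gives A = -3/2, so u_p = -3*t^2*exp(-5*t)/2.
General solution: u = C1*exp(-5*t) - 3*t^2*exp(-5*t)/2 + C2*t*exp(-5*t).
Apply the initial conditions: u(0) = C1 = 2 and u'(0) = C2 - 5*C1 = -4. Solving gives C1 = 2, C2 = 6.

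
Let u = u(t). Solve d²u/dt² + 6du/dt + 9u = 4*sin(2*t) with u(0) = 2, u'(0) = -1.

u = -48*cos(2*t)/169 + 20*sin(2*t)/169 + 386*exp(-3*t)/169 + 73*t*exp(-3*t)/13

Characteristic equation r² + 6r + 9 = 0 has discriminant (6)² - 4·(9) = 0, so r = -3 is a repeated root.
Hence u_h = (C1 + C2*t)*exp(-3*t).
Try u_p = A*cos(2*t) + B*sin(2*t). Substituting and equating the coefficients of cos(2t) and sin(2t) gives A = -48/169, B = 20/169, so u_p = -48*cos(2*t)/169 + 20*sin(2*t)/169.
General solution: u = -48*cos(2*t)/169 + 20*sin(2*t)/169 + C1*exp(-3*t) + C2*t*exp(-3*t).
Apply the initial conditions: u(0) = -48/169 + C1 = 2 and u'(0) = 40/169 + C2 - 3*C1 = -1. Solving gives C1 = 386/169, C2 = 73/13.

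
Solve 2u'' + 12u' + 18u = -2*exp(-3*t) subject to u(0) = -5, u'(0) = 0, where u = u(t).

u = -5*exp(-3*t) - 15*t*exp(-3*t) - t**2*exp(-3*t)/2

Divide through by 2: u'' + 6u' + 9u = -exp(-3*t).
Characteristic equation r² + 6r + 9 = 0 has discriminant (6)² - 4·(9) = 0, so r = -3 is a repeated root.
Hence u_h = (C1 + C2*t)*exp(-3*t).
Since exp(-3*t) solves the homogeneous equation (r = -3 is a root of multiplicity 2), multiply the trial by t^2. Try u_p = A*t^2*exp(-3*t). Substituting into the equation and dividing by exp(-3*t) gives A = -1/2, so u_p = -t^2*exp(-3*t)/2.
General solution: u = C1*exp(-3*t) - t^2*exp(-3*t)/2 + C2*t*exp(-3*t).
Apply the initial conditions: u(0) = C1 = -5 and u'(0) = C2 - 3*C1 = 0. Solving gives C1 = -5, C2 = -15.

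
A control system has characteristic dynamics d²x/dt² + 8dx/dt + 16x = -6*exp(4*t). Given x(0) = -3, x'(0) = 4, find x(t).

Characteristic equation r² + 8r + 16 = 0 has discriminant (8)² - 4·(16) = 0, so r = -4 is a repeated root.
Hence x_h = (C1 + C2*t)*exp(-4*t).
Try x_p = A*exp(4*t). Substituting into the equation and dividing by exp(4*t) gives A = -3/32, so x_p = -3*exp(4*t)/32.
General solution: x = -3*exp(4*t)/32 + C1*exp(-4*t) + C2*t*exp(-4*t).
Apply the initial conditions: x(0) = -3/32 + C1 = -3 and x'(0) = -3/8 + C2 - 4*C1 = 4. Solving gives C1 = -93/32, C2 = -29/4.

x = -93*exp(-4*t)/32 - 3*exp(4*t)/32 - 29*t*exp(-4*t)/4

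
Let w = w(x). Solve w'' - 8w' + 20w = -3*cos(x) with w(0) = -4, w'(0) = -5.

Characteristic equation r² - 8r + 20 = 0 has discriminant (-8)² - 4·(20) = -16 < 0, so r = 4 ± 2i.
Hence w_h = C1*cos(2*x)*exp(4*x) + C2*exp(4*x)*sin(2*x).
Try w_p = A*cos(x) + B*sin(x). Substituting and equating the coefficients of cos(x) and sin(x) gives A = -57/425, B = 24/425, so w_p = -57*cos(x)/425 + 24*sin(x)/425.
General solution: w = -57*cos(x)/425 + 24*sin(x)/425 + C1*cos(2*x)*exp(4*x) + C2*exp(4*x)*sin(2*x).
Apply the initial conditions: w(0) = -57/425 + C1 = -4 and w'(0) = 24/425 + 2*C2 + 4*C1 = -5. Solving gives C1 = -1643/425, C2 = 4423/850.

w = -57*cos(x)/425 + 24*sin(x)/425 - 1643*cos(2*x)*exp(4*x)/425 + 4423*exp(4*x)*sin(2*x)/850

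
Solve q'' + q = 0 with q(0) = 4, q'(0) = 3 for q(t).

q = 3*sin(t) + 4*cos(t)

Characteristic equation r² + 1 = 0 has discriminant (0)² - 4·(1) = -4 < 0, so r = ± i.
Hence q_h = C1*cos(t) + C2*sin(t).
Apply the initial conditions: q(0) = C1 = 4 and q'(0) = C2 = 3. Solving gives C1 = 4, C2 = 3.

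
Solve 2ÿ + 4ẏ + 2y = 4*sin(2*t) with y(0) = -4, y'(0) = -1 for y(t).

y = -92*exp(-t)/25 - 8*cos(2*t)/25 - 6*sin(2*t)/25 - 21*t*exp(-t)/5

Divide through by 2: y'' + 2y' + y = 2*sin(2*t).
Characteristic equation r² + 2r + 1 = 0 has discriminant (2)² - 4·(1) = 0, so r = -1 is a repeated root.
Hence y_h = (C1 + C2*t)*exp(-t).
Try y_p = A*cos(2*t) + B*sin(2*t). Substituting and equating the coefficients of cos(2t) and sin(2t) gives A = -8/25, B = -6/25, so y_p = -8*cos(2*t)/25 - 6*sin(2*t)/25.
General solution: y = -8*cos(2*t)/25 - 6*sin(2*t)/25 + C1*exp(-t) + C2*t*exp(-t).
Apply the initial conditions: y(0) = -8/25 + C1 = -4 and y'(0) = -12/25 + C2 - C1 = -1. Solving gives C1 = -92/25, C2 = -21/5.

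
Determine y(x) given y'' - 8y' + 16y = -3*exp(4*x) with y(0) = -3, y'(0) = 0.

Characteristic equation r² - 8r + 16 = 0 has discriminant (-8)² - 4·(16) = 0, so r = 4 is a repeated root.
Hence y_h = (C1 + C2*x)*exp(4*x).
Since exp(4*x) solves the homogeneous equation (r = 4 is a root of multiplicity 2), multiply the trial by x^2. Try y_p = A*x^2*exp(4*x). Substituting into the equation and dividing by exp(4*x) gives A = -3/2, so y_p = -3*x^2*exp(4*x)/2.
General solution: y = C1*exp(4*x) - 3*x^2*exp(4*x)/2 + C2*x*exp(4*x).
Apply the initial conditions: y(0) = C1 = -3 and y'(0) = C2 + 4*C1 = 0. Solving gives C1 = -3, C2 = 12.

y = -3*exp(4*x) + 12*x*exp(4*x) - 3*x**2*exp(4*x)/2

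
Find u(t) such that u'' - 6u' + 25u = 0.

Characteristic equation r² - 6r + 25 = 0 has discriminant (-6)² - 4·(25) = -64 < 0, so r = 3 ± 4i.
Hence u_h = C1*cos(4*t)*exp(3*t) + C2*exp(3*t)*sin(4*t).

u = C1*cos(4*t)*exp(3*t) + C2*exp(3*t)*sin(4*t)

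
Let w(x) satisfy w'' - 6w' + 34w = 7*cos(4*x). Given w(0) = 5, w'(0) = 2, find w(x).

Characteristic equation r² - 6r + 34 = 0 has discriminant (-6)² - 4·(34) = -100 < 0, so r = 3 ± 5i.
Hence w_h = C1*cos(5*x)*exp(3*x) + C2*exp(3*x)*sin(5*x).
Try w_p = A*cos(4*x) + B*sin(4*x). Substituting and equating the coefficients of cos(4x) and sin(4x) gives A = 7/50, B = -14/75, so w_p = -14*sin(4*x)/75 + 7*cos(4*x)/50.
General solution: w = -14*sin(4*x)/75 + 7*cos(4*x)/50 + C1*cos(5*x)*exp(3*x) + C2*exp(3*x)*sin(5*x).
Apply the initial conditions: w(0) = 7/50 + C1 = 5 and w'(0) = -56/75 + 3*C1 + 5*C2 = 2. Solving gives C1 = 243/50, C2 = -71/30.

w = -14*sin(4*x)/75 + 7*cos(4*x)/50 - 71*exp(3*x)*sin(5*x)/30 + 243*cos(5*x)*exp(3*x)/50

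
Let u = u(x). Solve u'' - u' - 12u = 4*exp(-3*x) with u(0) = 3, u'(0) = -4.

u = 39*exp(4*x)/49 + 108*exp(-3*x)/49 - 4*x*exp(-3*x)/7

Characteristic equation r² - r - 12 = 0 factors as (r - 4)(r + 3) = 0, so r = 4, -3.
Hence u_h = C1*exp(4*x) + C2*exp(-3*x).
Since exp(-3*x) solves the homogeneous equation (r = -3 is a root of multiplicity 1), multiply the trial by x. Try u_p = A*x*exp(-3*x). Substituting into the equation and dividing by exp(-3*x) gives A = -4/7, so u_p = -4*x*exp(-3*x)/7.
General solution: u = C1*exp(4*x) + C2*exp(-3*x) - 4*x*exp(-3*x)/7.
Apply the initial conditions: u(0) = C1 + C2 = 3 and u'(0) = -4/7 - 3*C2 + 4*C1 = -4. Solving gives C1 = 39/49, C2 = 108/49.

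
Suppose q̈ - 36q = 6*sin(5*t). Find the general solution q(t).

Characteristic equation r² - 36 = 0 factors as (r - 6)(r + 6) = 0, so r = 6, -6.
Hence q_h = C1*exp(6*t) + C2*exp(-6*t).
Try q_p = A*cos(5*t) + B*sin(5*t). Substituting and equating the coefficients of cos(5t) and sin(5t) gives A = 0, B = -6/61, so q_p = -6*sin(5*t)/61.

q = -6*sin(5*t)/61 + C1*exp(6*t) + C2*exp(-6*t)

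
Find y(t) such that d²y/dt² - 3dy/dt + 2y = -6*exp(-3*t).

Characteristic equation r² - 3r + 2 = 0 factors as (r - 1)(r - 2) = 0, so r = 1, 2.
Hence y_h = C1*exp(t) + C2*exp(2*t).
Try y_p = A*exp(-3*t). Substituting into the equation and dividing by exp(-3*t) gives A = -3/10, so y_p = -3*exp(-3*t)/10.

y = -3*exp(-3*t)/10 + C1*exp(t) + C2*exp(2*t)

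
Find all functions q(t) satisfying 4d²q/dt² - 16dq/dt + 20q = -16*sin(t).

Divide through by 4: q'' - 4q' + 5q = -4*sin(t).
Characteristic equation r² - 4r + 5 = 0 has discriminant (-4)² - 4·(5) = -4 < 0, so r = 2 ± i.
Hence q_h = C1*cos(t)*exp(2*t) + C2*exp(2*t)*sin(t).
Try q_p = A*cos(t) + B*sin(t). Substituting and equating the coefficients of cos(t) and sin(t) gives A = -1/2, B = -1/2, so q_p = -cos(t)/2 - sin(t)/2.

q = -cos(t)/2 - sin(t)/2 + C1*cos(t)*exp(2*t) + C2*exp(2*t)*sin(t)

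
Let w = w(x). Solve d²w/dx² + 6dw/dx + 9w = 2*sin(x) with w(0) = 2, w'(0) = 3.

w = -3*cos(x)/25 + 4*sin(x)/25 + 53*exp(-3*x)/25 + 46*x*exp(-3*x)/5

Characteristic equation r² + 6r + 9 = 0 has discriminant (6)² - 4·(9) = 0, so r = -3 is a repeated root.
Hence w_h = (C1 + C2*x)*exp(-3*x).
Try w_p = A*cos(x) + B*sin(x). Substituting and equating the coefficients of cos(x) and sin(x) gives A = -3/25, B = 4/25, so w_p = -3*cos(x)/25 + 4*sin(x)/25.
General solution: w = -3*cos(x)/25 + 4*sin(x)/25 + C1*exp(-3*x) + C2*x*exp(-3*x).
Apply the initial conditions: w(0) = -3/25 + C1 = 2 and w'(0) = 4/25 + C2 - 3*C1 = 3. Solving gives C1 = 53/25, C2 = 46/5.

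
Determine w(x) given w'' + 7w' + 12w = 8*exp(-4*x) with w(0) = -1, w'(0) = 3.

w = -8*exp(-4*x) + 7*exp(-3*x) - 8*x*exp(-4*x)

Characteristic equation r² + 7r + 12 = 0 factors as (r + 4)(r + 3) = 0, so r = -4, -3.
Hence w_h = C1*exp(-4*x) + C2*exp(-3*x).
Since exp(-4*x) solves the homogeneous equation (r = -4 is a root of multiplicity 1), multiply the trial by x. Try w_p = A*x*exp(-4*x). Substituting into the equation and dividing by exp(-4*x) gives A = -8, so w_p = -8*x*exp(-4*x).
General solution: w = C1*exp(-4*x) + C2*exp(-3*x) - 8*x*exp(-4*x).
Apply the initial conditions: w(0) = C1 + C2 = -1 and w'(0) = -8 - 4*C1 - 3*C2 = 3. Solving gives C1 = -8, C2 = 7.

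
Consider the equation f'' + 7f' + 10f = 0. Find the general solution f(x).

f = C1*exp(-2*x) + C2*exp(-5*x)

Characteristic equation r² + 7r + 10 = 0 factors as (r + 2)(r + 5) = 0, so r = -2, -5.
Hence f_h = C1*exp(-2*x) + C2*exp(-5*x).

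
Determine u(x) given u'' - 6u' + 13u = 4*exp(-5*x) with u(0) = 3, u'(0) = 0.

Characteristic equation r² - 6r + 13 = 0 has discriminant (-6)² - 4·(13) = -16 < 0, so r = 3 ± 2i.
Hence u_h = C1*cos(2*x)*exp(3*x) + C2*exp(3*x)*sin(2*x).
Try u_p = A*exp(-5*x). Substituting into the equation and dividing by exp(-5*x) gives A = 1/17, so u_p = exp(-5*x)/17.
General solution: u = exp(-5*x)/17 + C1*cos(2*x)*exp(3*x) + C2*exp(3*x)*sin(2*x).
Apply the initial conditions: u(0) = 1/17 + C1 = 3 and u'(0) = -5/17 + 2*C2 + 3*C1 = 0. Solving gives C1 = 50/17, C2 = -145/34.

u = exp(-5*x)/17 - 145*exp(3*x)*sin(2*x)/34 + 50*cos(2*x)*exp(3*x)/17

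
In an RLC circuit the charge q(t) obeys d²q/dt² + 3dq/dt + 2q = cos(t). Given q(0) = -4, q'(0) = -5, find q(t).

q = -27*exp(-t)/2 + cos(t)/10 + 3*sin(t)/10 + 47*exp(-2*t)/5

Characteristic equation r² + 3r + 2 = 0 factors as (r + 2)(r + 1) = 0, so r = -2, -1.
Hence q_h = C1*exp(-2*t) + C2*exp(-t).
Try q_p = A*cos(t) + B*sin(t). Substituting and equating the coefficients of cos(t) and sin(t) gives A = 1/10, B = 3/10, so q_p = cos(t)/10 + 3*sin(t)/10.
General solution: q = cos(t)/10 + 3*sin(t)/10 + C1*exp(-2*t) + C2*exp(-t).
Apply the initial conditions: q(0) = 1/10 + C1 + C2 = -4 and q'(0) = 3/10 - C2 - 2*C1 = -5. Solving gives C1 = 47/5, C2 = -27/2.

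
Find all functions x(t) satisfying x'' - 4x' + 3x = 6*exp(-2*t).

Characteristic equation r² - 4r + 3 = 0 factors as (r - 3)(r - 1) = 0, so r = 3, 1.
Hence x_h = C1*exp(3*t) + C2*exp(t).
Try x_p = A*exp(-2*t). Substituting into the equation and dividing by exp(-2*t) gives A = 2/5, so x_p = 2*exp(-2*t)/5.

x = 2*exp(-2*t)/5 + C1*exp(3*t) + C2*exp(t)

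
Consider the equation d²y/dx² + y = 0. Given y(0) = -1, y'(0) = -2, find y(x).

Characteristic equation r² + 1 = 0 has discriminant (0)² - 4·(1) = -4 < 0, so r = ± i.
Hence y_h = C1*cos(x) + C2*sin(x).
Apply the initial conditions: y(0) = C1 = -1 and y'(0) = C2 = -2. Solving gives C1 = -1, C2 = -2.

y = -cos(x) - 2*sin(x)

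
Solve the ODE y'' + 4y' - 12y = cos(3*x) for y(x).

Characteristic equation r² + 4r - 12 = 0 factors as (r - 2)(r + 6) = 0, so r = 2, -6.
Hence y_h = C1*exp(2*x) + C2*exp(-6*x).
Try y_p = A*cos(3*x) + B*sin(3*x). Substituting and equating the coefficients of cos(3x) and sin(3x) gives A = -7/195, B = 4/195, so y_p = -7*cos(3*x)/195 + 4*sin(3*x)/195.

y = -7*cos(3*x)/195 + 4*sin(3*x)/195 + C1*exp(2*x) + C2*exp(-6*x)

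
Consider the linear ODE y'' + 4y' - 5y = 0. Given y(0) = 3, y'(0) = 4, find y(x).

Characteristic equation r² + 4r - 5 = 0 factors as (r + 5)(r - 1) = 0, so r = -5, 1.
Hence y_h = C1*exp(-5*x) + C2*exp(x).
Apply the initial conditions: y(0) = C1 + C2 = 3 and y'(0) = C2 - 5*C1 = 4. Solving gives C1 = -1/6, C2 = 19/6.

y = -exp(-5*x)/6 + 19*exp(x)/6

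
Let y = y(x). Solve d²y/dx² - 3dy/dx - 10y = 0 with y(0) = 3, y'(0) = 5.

y = 10*exp(-2*x)/7 + 11*exp(5*x)/7

Characteristic equation r² - 3r - 10 = 0 factors as (r - 5)(r + 2) = 0, so r = 5, -2.
Hence y_h = C1*exp(5*x) + C2*exp(-2*x).
Apply the initial conditions: y(0) = C1 + C2 = 3 and y'(0) = -2*C2 + 5*C1 = 5. Solving gives C1 = 11/7, C2 = 10/7.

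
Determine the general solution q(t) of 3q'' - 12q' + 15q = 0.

q = C1*cos(t)*exp(2*t) + C2*exp(2*t)*sin(t)

Divide through by 3: q'' - 4q' + 5q = 0.
Characteristic equation r² - 4r + 5 = 0 has discriminant (-4)² - 4·(5) = -4 < 0, so r = 2 ± i.
Hence q_h = C1*cos(t)*exp(2*t) + C2*exp(2*t)*sin(t).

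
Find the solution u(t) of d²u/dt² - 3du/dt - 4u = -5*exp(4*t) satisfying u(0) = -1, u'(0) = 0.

u = -exp(-t) - t*exp(4*t)

Characteristic equation r² - 3r - 4 = 0 factors as (r + 1)(r - 4) = 0, so r = -1, 4.
Hence u_h = C1*exp(-t) + C2*exp(4*t).
Since exp(4*t) solves the homogeneous equation (r = 4 is a root of multiplicity 1), multiply the trial by t. Try u_p = A*t*exp(4*t). Substituting into the equation and dividing by exp(4*t) gives A = -1, so u_p = -t*exp(4*t).
General solution: u = C1*exp(-t) + C2*exp(4*t) - t*exp(4*t).
Apply the initial conditions: u(0) = C1 + C2 = -1 and u'(0) = -1 - C1 + 4*C2 = 0. Solving gives C1 = -1, C2 = 0.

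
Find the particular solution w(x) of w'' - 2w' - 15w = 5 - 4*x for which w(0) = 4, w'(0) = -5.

Characteristic equation r² - 2r - 15 = 0 factors as (r + 3)(r - 5) = 0, so r = -3, 5.
Hence w_h = C1*exp(-3*x) + C2*exp(5*x).
For the particular solution try w_p = A0 + A1*x. Substituting and matching coefficients of each power of x gives A0 = -83/225, A1 = 4/15, so w_p = -83/225 + 4*x/15.
General solution: w = -83/225 + 4*x/15 + C1*exp(-3*x) + C2*exp(5*x).
Apply the initial conditions: w(0) = -83/225 + C1 + C2 = 4 and w'(0) = 4/15 - 3*C1 + 5*C2 = -5. Solving gives C1 = 61/18, C2 = 49/50.

w = -83/225 + 4*x/15 + 49*exp(5*x)/50 + 61*exp(-3*x)/18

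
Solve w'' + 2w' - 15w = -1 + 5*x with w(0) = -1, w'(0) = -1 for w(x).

Characteristic equation r² + 2r - 15 = 0 factors as (r + 5)(r - 3) = 0, so r = -5, 3.
Hence w_h = C1*exp(-5*x) + C2*exp(3*x).
For the particular solution try w_p = A0 + A1*x. Substituting and matching coefficients of each power of x gives A0 = 1/45, A1 = -1/3, so w_p = 1/45 - x/3.
General solution: w = 1/45 - x/3 + C1*exp(-5*x) + C2*exp(3*x).
Apply the initial conditions: w(0) = 1/45 + C1 + C2 = -1 and w'(0) = -1/3 - 5*C1 + 3*C2 = -1. Solving gives C1 = -3/10, C2 = -13/18.

w = 1/45 - 13*exp(3*x)/18 - 3*exp(-5*x)/10 - x/3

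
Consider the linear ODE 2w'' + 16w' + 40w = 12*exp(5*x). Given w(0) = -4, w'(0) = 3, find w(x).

w = 6*exp(5*x)/85 - 1159*exp(-4*x)*sin(2*x)/170 - 346*cos(2*x)*exp(-4*x)/85

Divide through by 2: w'' + 8w' + 20w = 6*exp(5*x).
Characteristic equation r² + 8r + 20 = 0 has discriminant (8)² - 4·(20) = -16 < 0, so r = -4 ± 2i.
Hence w_h = C1*cos(2*x)*exp(-4*x) + C2*exp(-4*x)*sin(2*x).
Try w_p = A*exp(5*x). Substituting into the equation and dividing by exp(5*x) gives A = 6/85, so w_p = 6*exp(5*x)/85.
General solution: w = 6*exp(5*x)/85 + C1*cos(2*x)*exp(-4*x) + C2*exp(-4*x)*sin(2*x).
Apply the initial conditions: w(0) = 6/85 + C1 = -4 and w'(0) = 6/17 - 4*C1 + 2*C2 = 3. Solving gives C1 = -346/85, C2 = -1159/170.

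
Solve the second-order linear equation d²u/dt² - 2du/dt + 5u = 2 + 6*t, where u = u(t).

u = 22/25 + 6*t/5 + C1*cos(2*t)*exp(t) + C2*exp(t)*sin(2*t)

Characteristic equation r² - 2r + 5 = 0 has discriminant (-2)² - 4·(5) = -16 < 0, so r = 1 ± 2i.
Hence u_h = C1*cos(2*t)*exp(t) + C2*exp(t)*sin(2*t).
For the particular solution try u_p = A0 + A1*t. Substituting and matching coefficients of each power of t gives A0 = 22/25, A1 = 6/5, so u_p = 22/25 + 6*t/5.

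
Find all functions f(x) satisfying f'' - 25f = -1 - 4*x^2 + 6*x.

f = 33/625 - 6*x/25 + 4*x**2/25 + C1*exp(-5*x) + C2*exp(5*x)

Characteristic equation r² - 25 = 0 factors as (r + 5)(r - 5) = 0, so r = -5, 5.
Hence f_h = C1*exp(-5*x) + C2*exp(5*x).
For the particular solution try f_p = A0 + A1*x + A2*x^2. Substituting and matching coefficients of each power of x gives A0 = 33/625, A1 = -6/25, A2 = 4/25, so f_p = 33/625 - 6*x/25 + 4*x^2/25.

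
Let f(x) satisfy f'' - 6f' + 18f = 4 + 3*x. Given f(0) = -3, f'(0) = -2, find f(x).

Characteristic equation r² - 6r + 18 = 0 has discriminant (-6)² - 4·(18) = -36 < 0, so r = 3 ± 3i.
Hence f_h = C1*cos(3*x)*exp(3*x) + C2*exp(3*x)*sin(3*x).
For the particular solution try f_p = A0 + A1*x. Substituting and matching coefficients of each power of x gives A0 = 5/18, A1 = 1/6, so f_p = 5/18 + x/6.
General solution: f = 5/18 + x/6 + C1*cos(3*x)*exp(3*x) + C2*exp(3*x)*sin(3*x).
Apply the initial conditions: f(0) = 5/18 + C1 = -3 and f'(0) = 1/6 + 3*C1 + 3*C2 = -2. Solving gives C1 = -59/18, C2 = 23/9.

f = 5/18 + x/6 - 59*cos(3*x)*exp(3*x)/18 + 23*exp(3*x)*sin(3*x)/9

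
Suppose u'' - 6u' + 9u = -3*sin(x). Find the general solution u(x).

u = -9*cos(x)/50 - 6*sin(x)/25 + C1*exp(3*x) + C2*x*exp(3*x)

Characteristic equation r² - 6r + 9 = 0 has discriminant (-6)² - 4·(9) = 0, so r = 3 is a repeated root.
Hence u_h = (C1 + C2*x)*exp(3*x).
Try u_p = A*cos(x) + B*sin(x). Substituting and equating the coefficients of cos(x) and sin(x) gives A = -9/50, B = -6/25, so u_p = -9*cos(x)/50 - 6*sin(x)/25.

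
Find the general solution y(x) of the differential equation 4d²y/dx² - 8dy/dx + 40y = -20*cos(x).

Divide through by 4: y'' - 2y' + 10y = -5*cos(x).
Characteristic equation r² - 2r + 10 = 0 has discriminant (-2)² - 4·(10) = -36 < 0, so r = 1 ± 3i.
Hence y_h = C1*cos(3*x)*exp(x) + C2*exp(x)*sin(3*x).
Try y_p = A*cos(x) + B*sin(x). Substituting and equating the coefficients of cos(x) and sin(x) gives A = -9/17, B = 2/17, so y_p = -9*cos(x)/17 + 2*sin(x)/17.

y = -9*cos(x)/17 + 2*sin(x)/17 + C1*cos(3*x)*exp(x) + C2*exp(x)*sin(3*x)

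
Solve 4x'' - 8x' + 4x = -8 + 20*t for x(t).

x = 8 + 5*t + C1*exp(t) + C2*t*exp(t)

Divide through by 4: x'' - 2x' + x = -2 + 5*t.
Characteristic equation r² - 2r + 1 = 0 has discriminant (-2)² - 4·(1) = 0, so r = 1 is a repeated root.
Hence x_h = (C1 + C2*t)*exp(t).
For the particular solution try x_p = A0 + A1*t. Substituting and matching coefficients of each power of t gives A0 = 8, A1 = 5, so x_p = 8 + 5*t.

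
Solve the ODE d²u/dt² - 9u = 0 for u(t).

Characteristic equation r² - 9 = 0 factors as (r - 3)(r + 3) = 0, so r = 3, -3.
Hence u_h = C1*exp(3*t) + C2*exp(-3*t).

u = C1*exp(3*t) + C2*exp(-3*t)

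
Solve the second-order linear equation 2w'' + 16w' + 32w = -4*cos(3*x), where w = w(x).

Divide through by 2: w'' + 8w' + 16w = -2*cos(3*x).
Characteristic equation r² + 8r + 16 = 0 has discriminant (8)² - 4·(16) = 0, so r = -4 is a repeated root.
Hence w_h = (C1 + C2*x)*exp(-4*x).
Try w_p = A*cos(3*x) + B*sin(3*x). Substituting and equating the coefficients of cos(3x) and sin(3x) gives A = -14/625, B = -48/625, so w_p = -48*sin(3*x)/625 - 14*cos(3*x)/625.

w = -48*sin(3*x)/625 - 14*cos(3*x)/625 + C1*exp(-4*x) + C2*x*exp(-4*x)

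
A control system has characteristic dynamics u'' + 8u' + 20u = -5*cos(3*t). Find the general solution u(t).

Characteristic equation r² + 8r + 20 = 0 has discriminant (8)² - 4·(20) = -16 < 0, so r = -4 ± 2i.
Hence u_h = C1*cos(2*t)*exp(-4*t) + C2*exp(-4*t)*sin(2*t).
Try u_p = A*cos(3*t) + B*sin(3*t). Substituting and equating the coefficients of cos(3t) and sin(3t) gives A = -55/697, B = -120/697, so u_p = -120*sin(3*t)/697 - 55*cos(3*t)/697.

u = -120*sin(3*t)/697 - 55*cos(3*t)/697 + C1*cos(2*t)*exp(-4*t) + C2*exp(-4*t)*sin(2*t)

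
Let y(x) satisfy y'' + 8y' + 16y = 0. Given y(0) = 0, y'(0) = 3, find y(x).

Characteristic equation r² + 8r + 16 = 0 has discriminant (8)² - 4·(16) = 0, so r = -4 is a repeated root.
Hence y_h = (C1 + C2*x)*exp(-4*x).
Apply the initial conditions: y(0) = C1 = 0 and y'(0) = C2 - 4*C1 = 3. Solving gives C1 = 0, C2 = 3.

y = 3*x*exp(-4*x)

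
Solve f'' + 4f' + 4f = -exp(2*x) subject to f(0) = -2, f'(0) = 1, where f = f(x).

Characteristic equation r² + 4r + 4 = 0 has discriminant (4)² - 4·(4) = 0, so r = -2 is a repeated root.
Hence f_h = (C1 + C2*x)*exp(-2*x).
Try f_p = A*exp(2*x). Substituting into the equation and dividing by exp(2*x) gives A = -1/16, so f_p = -exp(2*x)/16.
General solution: f = -exp(2*x)/16 + C1*exp(-2*x) + C2*x*exp(-2*x).
Apply the initial conditions: f(0) = -1/16 + C1 = -2 and f'(0) = -1/8 + C2 - 2*C1 = 1. Solving gives C1 = -31/16, C2 = -11/4.

f = -31*exp(-2*x)/16 - exp(2*x)/16 - 11*x*exp(-2*x)/4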